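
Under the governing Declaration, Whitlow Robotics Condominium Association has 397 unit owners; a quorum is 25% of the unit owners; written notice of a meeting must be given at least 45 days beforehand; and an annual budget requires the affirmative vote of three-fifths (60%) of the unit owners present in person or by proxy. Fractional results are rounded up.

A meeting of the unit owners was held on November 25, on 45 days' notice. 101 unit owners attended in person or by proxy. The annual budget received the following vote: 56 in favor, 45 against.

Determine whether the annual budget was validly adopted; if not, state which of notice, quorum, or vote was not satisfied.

Invalid — vote requirement not satisfied.

Notice: 45 days given; 45 required. Satisfied.
Quorum: 25% of 397 = 99.25, rounded up to 100; 101 present. Satisfied.
Vote: requires three-fifths of those present (101); 3/5 of 101 = 60.60, rounded up to 61, so 61 needed; 56 in favor. Not satisfied.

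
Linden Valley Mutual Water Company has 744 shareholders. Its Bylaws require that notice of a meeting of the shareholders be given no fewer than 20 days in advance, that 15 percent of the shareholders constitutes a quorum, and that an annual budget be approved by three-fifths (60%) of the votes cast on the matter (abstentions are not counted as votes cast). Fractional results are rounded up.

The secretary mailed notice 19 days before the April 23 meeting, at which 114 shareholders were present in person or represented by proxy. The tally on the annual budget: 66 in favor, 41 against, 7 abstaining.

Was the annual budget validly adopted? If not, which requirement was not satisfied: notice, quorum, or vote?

Invalid — notice requirement not satisfied.

Notice: 19 days given; 20 required. Not satisfied.
Quorum: 15% of 744 = 111.60, rounded up to 112; 114 present. Satisfied.
Vote: requires three-fifths of the votes cast (114 − 7 abstaining = 107); 3/5 of 107 = 64.20, rounded up to 65, so 65 needed; 66 in favor. Satisfied.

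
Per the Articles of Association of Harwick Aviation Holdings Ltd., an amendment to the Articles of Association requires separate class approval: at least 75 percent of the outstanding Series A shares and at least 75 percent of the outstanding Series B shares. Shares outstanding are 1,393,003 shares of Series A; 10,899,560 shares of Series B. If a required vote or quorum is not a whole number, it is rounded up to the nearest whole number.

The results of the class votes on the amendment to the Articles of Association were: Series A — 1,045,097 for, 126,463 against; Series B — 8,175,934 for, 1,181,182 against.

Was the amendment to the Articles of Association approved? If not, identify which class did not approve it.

Series A: 3/4 of 1393003 = 1044752.25, rounded up to 1044753; 1,044,753 required, 1,045,097 in favor — approved.
Series B: 3/4 of 10899560 = 8174670; 8,174,670 required, 8,175,934 in favor — approved.

Approved — every class gave the required vote.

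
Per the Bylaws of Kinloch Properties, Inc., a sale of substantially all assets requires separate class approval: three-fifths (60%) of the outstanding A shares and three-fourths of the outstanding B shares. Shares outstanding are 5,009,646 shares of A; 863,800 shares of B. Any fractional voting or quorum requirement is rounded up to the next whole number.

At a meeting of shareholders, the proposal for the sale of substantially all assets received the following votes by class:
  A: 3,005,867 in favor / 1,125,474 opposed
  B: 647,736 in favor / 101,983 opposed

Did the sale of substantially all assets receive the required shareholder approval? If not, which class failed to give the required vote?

A: 3/5 of 5009646 = 3005787.60, rounded up to 3005788; 3,005,788 required, 3,005,867 in favor — approved.
B: 3/4 of 863800 = 647850; 647,850 required, 647,736 in favor — not approved.

Not approved — the B shares did not give the required vote.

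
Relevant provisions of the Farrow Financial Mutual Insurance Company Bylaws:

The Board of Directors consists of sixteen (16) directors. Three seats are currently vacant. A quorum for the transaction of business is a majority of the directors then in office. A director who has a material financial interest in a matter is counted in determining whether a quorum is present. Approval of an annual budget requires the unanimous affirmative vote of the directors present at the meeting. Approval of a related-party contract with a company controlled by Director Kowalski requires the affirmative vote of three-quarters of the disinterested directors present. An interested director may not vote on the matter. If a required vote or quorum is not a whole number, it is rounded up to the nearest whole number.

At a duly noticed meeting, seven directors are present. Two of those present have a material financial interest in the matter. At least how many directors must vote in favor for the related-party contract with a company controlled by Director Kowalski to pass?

The related-party contract with a company controlled by Director Kowalski requires three-fourths of the disinterested directors present (7 − 2 = 5).
3/4 of 5 = 3.75, rounded up to 4.

4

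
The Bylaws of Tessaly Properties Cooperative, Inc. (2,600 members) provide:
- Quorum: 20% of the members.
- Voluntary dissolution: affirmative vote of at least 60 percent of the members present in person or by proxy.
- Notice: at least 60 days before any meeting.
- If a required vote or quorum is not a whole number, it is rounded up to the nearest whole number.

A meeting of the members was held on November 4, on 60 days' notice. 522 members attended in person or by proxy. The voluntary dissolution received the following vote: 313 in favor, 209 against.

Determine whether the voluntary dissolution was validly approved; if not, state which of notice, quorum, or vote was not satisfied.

Notice: 60 days given; 60 required. Satisfied.
Quorum: 20% of 2,600 = 520; 522 present. Satisfied.
Vote: requires three-fifths of those present (522); 3/5 of 522 = 313.20, rounded up to 314, so 314 needed; 313 in favor. Not satisfied.

Invalid — vote requirement not satisfied.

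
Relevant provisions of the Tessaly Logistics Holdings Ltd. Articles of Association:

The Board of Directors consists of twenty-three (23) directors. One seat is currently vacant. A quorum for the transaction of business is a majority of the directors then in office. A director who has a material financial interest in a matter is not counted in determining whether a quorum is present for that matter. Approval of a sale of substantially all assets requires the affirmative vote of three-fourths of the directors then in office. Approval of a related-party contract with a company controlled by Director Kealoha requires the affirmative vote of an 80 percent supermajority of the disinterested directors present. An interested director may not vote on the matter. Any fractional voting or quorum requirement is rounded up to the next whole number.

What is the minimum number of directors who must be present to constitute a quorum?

A majority of 22 is 12.

12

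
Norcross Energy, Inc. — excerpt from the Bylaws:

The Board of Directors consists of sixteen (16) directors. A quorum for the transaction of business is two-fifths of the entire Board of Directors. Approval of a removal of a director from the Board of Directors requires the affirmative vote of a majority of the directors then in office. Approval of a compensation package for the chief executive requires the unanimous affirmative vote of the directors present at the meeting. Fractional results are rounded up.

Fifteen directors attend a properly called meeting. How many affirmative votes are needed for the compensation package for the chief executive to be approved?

15

The compensation package for the chief executive requires the unanimous vote of the directors present (15).
Unanimous means all 15.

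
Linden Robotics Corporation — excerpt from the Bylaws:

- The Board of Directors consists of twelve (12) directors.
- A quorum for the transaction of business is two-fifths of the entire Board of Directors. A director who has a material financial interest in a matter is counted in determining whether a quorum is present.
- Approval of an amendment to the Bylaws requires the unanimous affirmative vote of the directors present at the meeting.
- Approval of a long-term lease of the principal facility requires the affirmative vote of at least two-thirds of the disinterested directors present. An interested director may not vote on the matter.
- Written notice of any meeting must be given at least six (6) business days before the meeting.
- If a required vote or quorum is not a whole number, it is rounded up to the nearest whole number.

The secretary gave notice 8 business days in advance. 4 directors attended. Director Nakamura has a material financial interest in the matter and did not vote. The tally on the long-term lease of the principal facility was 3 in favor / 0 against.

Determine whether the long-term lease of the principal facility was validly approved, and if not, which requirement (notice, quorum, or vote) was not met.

Notice: 8 business days given; 6 required (8 ≥ 6). Satisfied.
Quorum: 4 present (interested directors count toward quorum); quorum is 5. Not satisfied.
Vote: the long-term lease of the principal facility requires two-thirds of the disinterested directors present (4 − 1 = 3). 2/3 of 3 = 2, so 2 affirmative votes are needed; 3 voted in favor. Satisfied. (Moot — without a quorum no business can be validly transacted.)

Invalid — quorum requirement not satisfied.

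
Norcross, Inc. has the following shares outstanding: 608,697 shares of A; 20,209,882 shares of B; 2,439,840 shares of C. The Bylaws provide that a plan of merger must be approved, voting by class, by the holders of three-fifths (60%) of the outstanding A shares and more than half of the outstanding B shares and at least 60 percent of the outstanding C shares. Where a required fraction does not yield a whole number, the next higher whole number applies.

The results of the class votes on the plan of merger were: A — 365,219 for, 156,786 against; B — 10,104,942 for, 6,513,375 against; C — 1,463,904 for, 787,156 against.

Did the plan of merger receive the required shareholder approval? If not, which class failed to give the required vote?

Approved — every class gave the required vote.

A: 3/5 of 608697 = 365218.20, rounded up to 365219; 365,219 required, 365,219 in favor — approved.
B: a majority of 20209882 is 10104942; 10,104,942 required, 10,104,942 in favor — approved.
C: 3/5 of 2439840 = 1463904; 1,463,904 required, 1,463,904 in favor — approved.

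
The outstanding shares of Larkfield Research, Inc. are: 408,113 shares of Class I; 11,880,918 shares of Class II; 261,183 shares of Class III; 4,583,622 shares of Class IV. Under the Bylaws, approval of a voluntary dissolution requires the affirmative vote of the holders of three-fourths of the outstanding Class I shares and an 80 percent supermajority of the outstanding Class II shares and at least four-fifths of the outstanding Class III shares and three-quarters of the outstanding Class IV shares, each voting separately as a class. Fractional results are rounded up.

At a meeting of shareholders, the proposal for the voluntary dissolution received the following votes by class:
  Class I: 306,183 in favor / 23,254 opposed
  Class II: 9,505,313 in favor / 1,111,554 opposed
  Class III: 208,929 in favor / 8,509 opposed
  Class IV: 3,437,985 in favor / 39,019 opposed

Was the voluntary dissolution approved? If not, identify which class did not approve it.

Class I: 3/4 of 408113 = 306084.75, rounded up to 306085; 306,085 required, 306,183 in favor — approved.
Class II: 4/5 of 11880918 = 9504734.40, rounded up to 9504735; 9,504,735 required, 9,505,313 in favor — approved.
Class III: 4/5 of 261183 = 208946.40, rounded up to 208947; 208,947 required, 208,929 in favor — not approved.
Class IV: 3/4 of 4583622 = 3437716.50, rounded up to 3437717; 3,437,717 required, 3,437,985 in favor — approved.

Not approved — the Class III shares did not give the required vote.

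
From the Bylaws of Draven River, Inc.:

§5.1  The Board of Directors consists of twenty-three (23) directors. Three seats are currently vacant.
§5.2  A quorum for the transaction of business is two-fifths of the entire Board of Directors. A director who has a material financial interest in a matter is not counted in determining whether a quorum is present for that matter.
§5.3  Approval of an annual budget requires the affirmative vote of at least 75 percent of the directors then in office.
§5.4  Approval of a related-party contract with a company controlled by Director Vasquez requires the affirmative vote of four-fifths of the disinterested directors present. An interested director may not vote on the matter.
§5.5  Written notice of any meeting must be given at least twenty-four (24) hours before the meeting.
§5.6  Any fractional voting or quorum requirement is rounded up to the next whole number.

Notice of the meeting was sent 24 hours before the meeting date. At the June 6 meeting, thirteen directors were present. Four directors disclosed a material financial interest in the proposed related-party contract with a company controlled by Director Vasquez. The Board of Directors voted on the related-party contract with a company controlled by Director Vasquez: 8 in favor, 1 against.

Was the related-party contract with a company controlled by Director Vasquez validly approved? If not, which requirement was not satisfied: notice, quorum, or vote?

Invalid — quorum requirement not satisfied.

Notice: 24 hours given; 24 required (24 ≥ 24). Satisfied.
Quorum: 13 present, but the 4 interested directors do not count, leaving 9. Quorum is 10. Not satisfied.
Vote: the related-party contract with a company controlled by Director Vasquez requires four-fifths of the disinterested directors present (13 − 4 = 9). 4/5 of 9 = 7.20, rounded up to 8, so 8 affirmative votes are needed; 8 voted in favor. Satisfied. (Moot — without a quorum no business can be validly transacted.)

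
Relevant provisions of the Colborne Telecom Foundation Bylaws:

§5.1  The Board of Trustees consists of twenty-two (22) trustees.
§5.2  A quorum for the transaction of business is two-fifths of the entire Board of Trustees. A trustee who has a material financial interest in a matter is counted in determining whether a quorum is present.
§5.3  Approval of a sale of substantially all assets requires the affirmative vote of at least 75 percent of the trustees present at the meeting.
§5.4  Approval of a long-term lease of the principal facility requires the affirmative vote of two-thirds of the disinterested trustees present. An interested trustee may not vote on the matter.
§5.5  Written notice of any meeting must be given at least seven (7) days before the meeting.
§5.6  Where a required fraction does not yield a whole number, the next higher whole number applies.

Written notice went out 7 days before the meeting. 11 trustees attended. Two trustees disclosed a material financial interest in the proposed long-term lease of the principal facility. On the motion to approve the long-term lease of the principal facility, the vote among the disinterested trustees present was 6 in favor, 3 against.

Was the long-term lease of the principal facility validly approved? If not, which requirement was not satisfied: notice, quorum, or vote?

Valid — all requirements satisfied.

Notice: 7 days given; 7 required (7 ≥ 7). Satisfied.
Quorum: 11 present (interested trustees count toward quorum); quorum is 9. Satisfied.
Vote: the long-term lease of the principal facility requires two-thirds of the disinterested trustees present (11 − 2 = 9). 2/3 of 9 = 6, so 6 affirmative votes are needed; 6 voted in favor. Satisfied.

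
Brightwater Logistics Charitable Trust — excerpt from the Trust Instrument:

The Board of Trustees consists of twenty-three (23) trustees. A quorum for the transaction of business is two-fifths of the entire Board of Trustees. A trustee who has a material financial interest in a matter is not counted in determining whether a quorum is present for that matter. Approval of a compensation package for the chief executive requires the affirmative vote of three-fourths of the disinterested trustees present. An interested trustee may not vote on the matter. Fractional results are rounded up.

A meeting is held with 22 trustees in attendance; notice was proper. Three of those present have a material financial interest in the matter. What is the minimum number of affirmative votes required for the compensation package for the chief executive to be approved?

15

The compensation package for the chief executive requires three-fourths of the disinterested trustees present (22 − 3 = 19).
3/4 of 19 = 14.25, rounded up to 15.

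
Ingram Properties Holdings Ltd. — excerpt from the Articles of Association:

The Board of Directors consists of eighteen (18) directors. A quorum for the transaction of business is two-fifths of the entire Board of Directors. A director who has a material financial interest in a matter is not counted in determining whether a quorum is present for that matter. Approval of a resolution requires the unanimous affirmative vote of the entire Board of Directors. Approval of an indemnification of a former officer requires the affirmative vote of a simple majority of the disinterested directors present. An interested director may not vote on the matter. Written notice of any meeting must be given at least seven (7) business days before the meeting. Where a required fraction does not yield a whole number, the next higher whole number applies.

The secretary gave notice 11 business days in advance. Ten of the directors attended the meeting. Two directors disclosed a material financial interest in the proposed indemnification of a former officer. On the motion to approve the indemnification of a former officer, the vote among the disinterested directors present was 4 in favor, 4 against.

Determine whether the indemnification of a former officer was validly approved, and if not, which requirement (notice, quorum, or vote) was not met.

Invalid — vote requirement not satisfied.

Notice: 11 business days given; 7 required (11 ≥ 7). Satisfied.
Quorum: 10 present, but the 2 interested directors do not count, leaving 8. Quorum is 8. Satisfied.
Vote: the indemnification of a former officer requires a majority of the disinterested directors present (10 − 2 = 8). A majority of 8 is 5, so 5 affirmative votes are needed; 4 voted in favor. Not satisfied.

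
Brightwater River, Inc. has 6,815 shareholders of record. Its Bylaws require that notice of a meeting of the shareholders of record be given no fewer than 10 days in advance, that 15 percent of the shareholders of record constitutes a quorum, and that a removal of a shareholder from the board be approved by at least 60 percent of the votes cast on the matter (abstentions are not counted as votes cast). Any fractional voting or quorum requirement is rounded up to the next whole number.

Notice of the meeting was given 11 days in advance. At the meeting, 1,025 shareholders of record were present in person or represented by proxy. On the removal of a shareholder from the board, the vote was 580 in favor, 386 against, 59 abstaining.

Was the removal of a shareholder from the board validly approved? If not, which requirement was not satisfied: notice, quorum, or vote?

Valid — all requirements satisfied.

Notice: 11 days given; 10 required. Satisfied.
Quorum: 15% of 6,815 = 1,022.25, rounded up to 1,023; 1,025 present. Satisfied.
Vote: requires three-fifths of the votes cast (1,025 − 59 abstaining = 966); 3/5 of 966 = 579.60, rounded up to 580, so 580 needed; 580 in favor. Satisfied.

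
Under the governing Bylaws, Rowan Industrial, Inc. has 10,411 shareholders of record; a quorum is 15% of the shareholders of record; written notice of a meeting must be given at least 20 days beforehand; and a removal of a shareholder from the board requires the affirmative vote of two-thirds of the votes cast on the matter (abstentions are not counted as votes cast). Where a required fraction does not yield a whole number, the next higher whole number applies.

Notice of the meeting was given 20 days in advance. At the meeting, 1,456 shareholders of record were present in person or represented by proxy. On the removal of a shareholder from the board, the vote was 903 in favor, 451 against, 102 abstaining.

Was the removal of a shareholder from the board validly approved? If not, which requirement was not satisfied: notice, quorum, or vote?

Notice: 20 days given; 20 required. Satisfied.
Quorum: 15% of 10,411 = 1,561.65, rounded up to 1,562; 1,456 present. Not satisfied.
Vote: requires two-thirds of the votes cast (1,456 − 102 abstaining = 1,354); 2/3 of 1354 = 902.67, rounded up to 903, so 903 needed; 903 in favor. Satisfied.

Invalid — quorum requirement not satisfied.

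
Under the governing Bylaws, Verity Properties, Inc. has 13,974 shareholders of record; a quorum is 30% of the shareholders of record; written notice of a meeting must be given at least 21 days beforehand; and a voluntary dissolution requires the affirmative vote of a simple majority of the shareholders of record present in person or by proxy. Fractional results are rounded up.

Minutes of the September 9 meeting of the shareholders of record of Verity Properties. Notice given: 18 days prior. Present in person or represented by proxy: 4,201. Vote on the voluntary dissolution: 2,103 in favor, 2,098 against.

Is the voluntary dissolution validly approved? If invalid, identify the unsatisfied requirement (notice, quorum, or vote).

Notice: 18 days given; 21 required. Not satisfied.
Quorum: 30% of 13,974 = 4,192.20, rounded up to 4,193; 4,201 present. Satisfied.
Vote: requires a majority of those present (4,201); a majority of 4201 is 2101, so 2,101 needed; 2,103 in favor. Satisfied.

Invalid — notice requirement not satisfied.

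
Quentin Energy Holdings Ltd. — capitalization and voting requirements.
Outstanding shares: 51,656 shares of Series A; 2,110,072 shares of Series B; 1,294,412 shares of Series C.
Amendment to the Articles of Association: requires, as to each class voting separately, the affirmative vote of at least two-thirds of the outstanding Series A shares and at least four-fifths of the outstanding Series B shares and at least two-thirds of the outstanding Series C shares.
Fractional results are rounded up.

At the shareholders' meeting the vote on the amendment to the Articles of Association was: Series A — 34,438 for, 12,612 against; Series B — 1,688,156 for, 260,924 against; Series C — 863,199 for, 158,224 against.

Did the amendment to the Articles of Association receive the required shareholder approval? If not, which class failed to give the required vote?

Approved — every class gave the required vote.

Series A: 2/3 of 51656 = 34437.33, rounded up to 34438; 34,438 required, 34,438 in favor — approved.
Series B: 4/5 of 2110072 = 1688057.60, rounded up to 1688058; 1,688,058 required, 1,688,156 in favor — approved.
Series C: 2/3 of 1294412 = 862941.33, rounded up to 862942; 862,942 required, 863,199 in favor — approved.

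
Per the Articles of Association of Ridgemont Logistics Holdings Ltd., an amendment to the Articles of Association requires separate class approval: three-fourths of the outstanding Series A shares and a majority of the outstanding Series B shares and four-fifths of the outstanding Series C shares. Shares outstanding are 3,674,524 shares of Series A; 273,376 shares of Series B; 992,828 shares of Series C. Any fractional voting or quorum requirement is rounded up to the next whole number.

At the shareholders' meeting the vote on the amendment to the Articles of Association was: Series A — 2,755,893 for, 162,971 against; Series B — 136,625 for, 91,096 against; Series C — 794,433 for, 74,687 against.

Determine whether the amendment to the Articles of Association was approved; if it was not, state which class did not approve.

Series A: 3/4 of 3674524 = 2755893; 2,755,893 required, 2,755,893 in favor — approved.
Series B: a majority of 273376 is 136689; 136,689 required, 136,625 in favor — not approved.
Series C: 4/5 of 992828 = 794262.40, rounded up to 794263; 794,263 required, 794,433 in favor — approved.

Not approved — the Series B shares did not give the required vote.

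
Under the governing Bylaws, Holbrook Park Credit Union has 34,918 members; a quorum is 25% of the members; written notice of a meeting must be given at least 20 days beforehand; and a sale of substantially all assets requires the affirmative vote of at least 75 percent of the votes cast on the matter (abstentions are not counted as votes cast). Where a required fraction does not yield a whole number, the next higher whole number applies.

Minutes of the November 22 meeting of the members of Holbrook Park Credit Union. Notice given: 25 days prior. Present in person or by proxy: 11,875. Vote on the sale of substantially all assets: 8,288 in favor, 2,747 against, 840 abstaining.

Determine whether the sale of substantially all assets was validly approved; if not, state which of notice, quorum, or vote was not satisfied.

Notice: 25 days given; 20 required. Satisfied.
Quorum: 25% of 34,918 = 8,729.50, rounded up to 8,730; 11,875 present. Satisfied.
Vote: requires three-fourths of the votes cast (11,875 − 840 abstaining = 11,035); 3/4 of 11035 = 8276.25, rounded up to 8277, so 8,277 needed; 8,288 in favor. Satisfied.

Valid — all requirements satisfied.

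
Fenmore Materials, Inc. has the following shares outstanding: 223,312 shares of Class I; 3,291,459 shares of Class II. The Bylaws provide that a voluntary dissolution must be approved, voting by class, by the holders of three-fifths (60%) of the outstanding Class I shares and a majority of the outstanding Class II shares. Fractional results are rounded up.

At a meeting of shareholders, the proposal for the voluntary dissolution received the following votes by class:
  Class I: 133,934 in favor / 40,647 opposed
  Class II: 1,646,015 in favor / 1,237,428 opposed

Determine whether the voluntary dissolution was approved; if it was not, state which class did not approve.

Not approved — the Class I shares did not give the required vote.

Class I: 3/5 of 223312 = 133987.20, rounded up to 133988; 133,988 required, 133,934 in favor — not approved.
Class II: a majority of 3291459 is 1645730; 1,645,730 required, 1,646,015 in favor — approved.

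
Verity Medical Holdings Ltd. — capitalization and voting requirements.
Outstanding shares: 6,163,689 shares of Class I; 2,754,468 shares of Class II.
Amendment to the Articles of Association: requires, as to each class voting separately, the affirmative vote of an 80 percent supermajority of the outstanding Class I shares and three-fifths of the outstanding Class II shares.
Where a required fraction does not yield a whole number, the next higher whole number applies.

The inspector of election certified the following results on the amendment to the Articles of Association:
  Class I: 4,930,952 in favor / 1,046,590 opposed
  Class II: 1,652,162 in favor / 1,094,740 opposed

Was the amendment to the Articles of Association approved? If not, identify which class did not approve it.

Class I: 4/5 of 6163689 = 4930951.20, rounded up to 4930952; 4,930,952 required, 4,930,952 in favor — approved.
Class II: 3/5 of 2754468 = 1652680.80, rounded up to 1652681; 1,652,681 required, 1,652,162 in favor — not approved.

Not approved — the Class II shares did not give the required vote.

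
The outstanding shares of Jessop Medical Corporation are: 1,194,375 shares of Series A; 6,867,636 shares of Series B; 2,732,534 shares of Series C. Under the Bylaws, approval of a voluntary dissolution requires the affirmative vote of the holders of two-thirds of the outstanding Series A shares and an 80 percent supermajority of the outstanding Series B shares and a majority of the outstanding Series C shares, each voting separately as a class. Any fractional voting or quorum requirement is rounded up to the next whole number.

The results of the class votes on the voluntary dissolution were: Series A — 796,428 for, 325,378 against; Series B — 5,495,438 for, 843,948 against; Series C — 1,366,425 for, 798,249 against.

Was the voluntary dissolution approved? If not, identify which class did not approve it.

Series A: 2/3 of 1194375 = 796250; 796,250 required, 796,428 in favor — approved.
Series B: 4/5 of 6867636 = 5494108.80, rounded up to 5494109; 5,494,109 required, 5,495,438 in favor — approved.
Series C: a majority of 2732534 is 1366268; 1,366,268 required, 1,366,425 in favor — approved.

Approved — every class gave the required vote.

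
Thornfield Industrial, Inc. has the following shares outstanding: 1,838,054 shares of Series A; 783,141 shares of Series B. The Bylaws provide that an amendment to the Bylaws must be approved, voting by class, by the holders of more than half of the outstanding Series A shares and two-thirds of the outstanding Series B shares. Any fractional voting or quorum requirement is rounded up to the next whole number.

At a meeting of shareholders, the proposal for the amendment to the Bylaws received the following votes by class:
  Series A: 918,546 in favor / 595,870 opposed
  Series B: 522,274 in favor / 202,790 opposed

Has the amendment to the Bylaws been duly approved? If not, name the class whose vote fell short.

Not approved — the Series A shares did not give the required vote.

Series A: a majority of 1838054 is 919028; 919,028 required, 918,546 in favor — not approved.
Series B: 2/3 of 783141 = 522094; 522,094 required, 522,274 in favor — approved.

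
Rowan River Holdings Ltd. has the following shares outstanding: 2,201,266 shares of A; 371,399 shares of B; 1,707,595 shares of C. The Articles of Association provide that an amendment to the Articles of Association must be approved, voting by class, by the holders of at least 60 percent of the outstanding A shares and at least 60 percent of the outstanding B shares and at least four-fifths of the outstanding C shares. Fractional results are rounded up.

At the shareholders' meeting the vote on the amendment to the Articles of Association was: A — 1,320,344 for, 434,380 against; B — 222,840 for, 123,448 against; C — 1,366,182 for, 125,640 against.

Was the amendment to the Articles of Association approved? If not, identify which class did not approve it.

Not approved — the A shares did not give the required vote.

A: 3/5 of 2201266 = 1320759.60, rounded up to 1320760; 1,320,760 required, 1,320,344 in favor — not approved.
B: 3/5 of 371399 = 222839.40, rounded up to 222840; 222,840 required, 222,840 in favor — approved.
C: 4/5 of 1707595 = 1366076; 1,366,076 required, 1,366,182 in favor — approved.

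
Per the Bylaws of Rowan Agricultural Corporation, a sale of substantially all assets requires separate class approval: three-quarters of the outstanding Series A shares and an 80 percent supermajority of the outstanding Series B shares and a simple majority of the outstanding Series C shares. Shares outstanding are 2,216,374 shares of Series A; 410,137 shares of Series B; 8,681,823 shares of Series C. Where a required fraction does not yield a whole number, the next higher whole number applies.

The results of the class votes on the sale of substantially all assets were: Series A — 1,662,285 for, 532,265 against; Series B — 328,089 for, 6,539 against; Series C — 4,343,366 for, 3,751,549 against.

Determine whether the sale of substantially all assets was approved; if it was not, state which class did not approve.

Series A: 3/4 of 2216374 = 1662280.50, rounded up to 1662281; 1,662,281 required, 1,662,285 in favor — approved.
Series B: 4/5 of 410137 = 328109.60, rounded up to 328110; 328,110 required, 328,089 in favor — not approved.
Series C: a majority of 8681823 is 4340912; 4,340,912 required, 4,343,366 in favor — approved.

Not approved — the Series B shares did not give the required vote.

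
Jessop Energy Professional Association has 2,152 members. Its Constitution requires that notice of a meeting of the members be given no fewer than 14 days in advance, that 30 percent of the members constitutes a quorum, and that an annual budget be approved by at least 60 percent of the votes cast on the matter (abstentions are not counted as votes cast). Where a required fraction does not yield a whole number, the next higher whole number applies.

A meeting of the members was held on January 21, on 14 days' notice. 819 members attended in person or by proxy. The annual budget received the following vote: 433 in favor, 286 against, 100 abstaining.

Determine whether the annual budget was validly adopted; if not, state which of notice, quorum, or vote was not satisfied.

Notice: 14 days given; 14 required. Satisfied.
Quorum: 30% of 2,152 = 645.60, rounded up to 646; 819 present. Satisfied.
Vote: requires three-fifths of the votes cast (819 − 100 abstaining = 719); 3/5 of 719 = 431.40, rounded up to 432, so 432 needed; 433 in favor. Satisfied.

Valid — all requirements satisfied.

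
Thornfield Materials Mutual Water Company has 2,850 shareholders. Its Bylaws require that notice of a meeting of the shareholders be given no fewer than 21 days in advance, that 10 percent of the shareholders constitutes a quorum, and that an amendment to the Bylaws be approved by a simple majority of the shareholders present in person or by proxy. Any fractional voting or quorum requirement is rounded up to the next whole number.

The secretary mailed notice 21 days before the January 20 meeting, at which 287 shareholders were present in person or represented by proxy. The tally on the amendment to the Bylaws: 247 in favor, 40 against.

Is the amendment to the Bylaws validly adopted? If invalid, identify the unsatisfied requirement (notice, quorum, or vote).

Notice: 21 days given; 21 required. Satisfied.
Quorum: 10% of 2,850 = 285; 287 present. Satisfied.
Vote: requires a majority of those present (287); a majority of 287 is 144, so 144 needed; 247 in favor. Satisfied.

Valid — all requirements satisfied.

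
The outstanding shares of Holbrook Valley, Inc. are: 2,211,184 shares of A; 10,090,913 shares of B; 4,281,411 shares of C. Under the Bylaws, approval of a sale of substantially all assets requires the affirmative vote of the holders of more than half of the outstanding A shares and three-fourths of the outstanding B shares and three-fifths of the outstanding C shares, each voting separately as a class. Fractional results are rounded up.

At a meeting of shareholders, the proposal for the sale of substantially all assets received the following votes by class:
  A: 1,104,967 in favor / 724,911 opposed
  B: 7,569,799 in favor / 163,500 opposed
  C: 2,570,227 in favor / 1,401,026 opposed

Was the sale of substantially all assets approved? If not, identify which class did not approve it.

Not approved — the A shares did not give the required vote.

A: a majority of 2211184 is 1105593; 1,105,593 required, 1,104,967 in favor — not approved.
B: 3/4 of 10090913 = 7568184.75, rounded up to 7568185; 7,568,185 required, 7,569,799 in favor — approved.
C: 3/5 of 4281411 = 2568846.60, rounded up to 2568847; 2,568,847 required, 2,570,227 in favor — approved.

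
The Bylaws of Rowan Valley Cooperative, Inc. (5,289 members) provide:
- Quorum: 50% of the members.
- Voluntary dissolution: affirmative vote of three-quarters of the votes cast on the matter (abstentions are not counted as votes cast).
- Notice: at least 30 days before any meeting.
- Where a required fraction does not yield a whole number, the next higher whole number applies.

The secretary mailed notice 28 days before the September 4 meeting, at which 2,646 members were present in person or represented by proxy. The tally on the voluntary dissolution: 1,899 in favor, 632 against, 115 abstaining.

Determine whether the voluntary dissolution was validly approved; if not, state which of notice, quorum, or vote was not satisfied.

Notice: 28 days given; 30 required. Not satisfied.
Quorum: 50% of 5,289 = 2,644.50, rounded up to 2,645; 2,646 present. Satisfied.
Vote: requires three-fourths of the votes cast (2,646 − 115 abstaining = 2,531); 3/4 of 2531 = 1898.25, rounded up to 1899, so 1,899 needed; 1,899 in favor. Satisfied.

Invalid — notice requirement not satisfied.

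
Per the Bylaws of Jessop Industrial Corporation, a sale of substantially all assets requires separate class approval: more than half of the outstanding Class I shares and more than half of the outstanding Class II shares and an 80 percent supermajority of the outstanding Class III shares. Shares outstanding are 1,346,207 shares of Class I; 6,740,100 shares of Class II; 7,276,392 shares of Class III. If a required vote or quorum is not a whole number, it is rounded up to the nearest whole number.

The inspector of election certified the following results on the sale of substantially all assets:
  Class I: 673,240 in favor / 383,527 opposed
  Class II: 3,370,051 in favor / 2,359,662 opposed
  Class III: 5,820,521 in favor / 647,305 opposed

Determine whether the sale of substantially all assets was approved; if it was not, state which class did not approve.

Not approved — the Class III shares did not give the required vote.

Class I: a majority of 1346207 is 673104; 673,104 required, 673,240 in favor — approved.
Class II: a majority of 6740100 is 3370051; 3,370,051 required, 3,370,051 in favor — approved.
Class III: 4/5 of 7276392 = 5821113.60, rounded up to 5821114; 5,821,114 required, 5,820,521 in favor — not approved.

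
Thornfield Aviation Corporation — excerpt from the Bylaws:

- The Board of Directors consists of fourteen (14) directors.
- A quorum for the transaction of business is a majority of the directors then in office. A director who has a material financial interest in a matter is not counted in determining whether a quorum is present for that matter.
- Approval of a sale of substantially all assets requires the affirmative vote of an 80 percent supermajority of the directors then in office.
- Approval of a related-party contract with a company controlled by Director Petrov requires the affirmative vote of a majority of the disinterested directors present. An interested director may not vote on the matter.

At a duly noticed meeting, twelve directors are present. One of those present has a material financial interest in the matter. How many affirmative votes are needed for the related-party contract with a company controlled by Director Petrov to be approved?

6

The related-party contract with a company controlled by Director Petrov requires a majority of the disinterested directors present (12 − 1 = 11).
A majority of 11 is 6.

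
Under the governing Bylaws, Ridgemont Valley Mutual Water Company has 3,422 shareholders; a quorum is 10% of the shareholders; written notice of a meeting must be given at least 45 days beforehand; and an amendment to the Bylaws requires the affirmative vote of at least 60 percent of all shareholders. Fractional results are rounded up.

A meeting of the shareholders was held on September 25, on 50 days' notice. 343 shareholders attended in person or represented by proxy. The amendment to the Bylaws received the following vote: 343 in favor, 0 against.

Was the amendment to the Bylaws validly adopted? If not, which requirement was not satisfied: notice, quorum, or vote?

Notice: 50 days given; 45 required. Satisfied.
Quorum: 10% of 3,422 = 342.20, rounded up to 343; 343 present. Satisfied.
Vote: requires three-fifths of all shareholders (3,422); 3/5 of 3422 = 2053.20, rounded up to 2054, so 2,054 needed; 343 in favor. Not satisfied.

Invalid — vote requirement not satisfied.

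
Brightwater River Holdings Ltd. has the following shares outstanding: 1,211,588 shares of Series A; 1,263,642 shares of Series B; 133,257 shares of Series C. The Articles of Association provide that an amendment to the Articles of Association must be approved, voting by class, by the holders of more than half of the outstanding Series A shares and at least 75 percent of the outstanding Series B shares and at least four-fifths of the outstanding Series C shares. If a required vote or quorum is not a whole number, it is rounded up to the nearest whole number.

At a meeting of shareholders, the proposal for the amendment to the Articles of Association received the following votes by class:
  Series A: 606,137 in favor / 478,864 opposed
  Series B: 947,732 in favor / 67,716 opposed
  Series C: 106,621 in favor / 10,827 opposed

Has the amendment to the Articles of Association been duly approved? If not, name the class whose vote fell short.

Approved — every class gave the required vote.

Series A: a majority of 1211588 is 605795; 605,795 required, 606,137 in favor — approved.
Series B: 3/4 of 1263642 = 947731.50, rounded up to 947732; 947,732 required, 947,732 in favor — approved.
Series C: 4/5 of 133257 = 106605.60, rounded up to 106606; 106,606 required, 106,621 in favor — approved.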